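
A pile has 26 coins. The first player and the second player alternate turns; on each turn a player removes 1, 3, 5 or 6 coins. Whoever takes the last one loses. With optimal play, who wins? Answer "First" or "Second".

First

Positions where the player to move wins (W) vs loses (L):
i:   0  1  2  3  4  5  6  7  8  9 10 11 12 13 14 15 16 17 18 19 20 21 22 23 24 25 26
     W  L  W  L  W  L  W  W  W  W  W  W  L  W  L  W  L  W  W  W  W  W  W  L  W  L  W
Position 26 is W, so the first player wins.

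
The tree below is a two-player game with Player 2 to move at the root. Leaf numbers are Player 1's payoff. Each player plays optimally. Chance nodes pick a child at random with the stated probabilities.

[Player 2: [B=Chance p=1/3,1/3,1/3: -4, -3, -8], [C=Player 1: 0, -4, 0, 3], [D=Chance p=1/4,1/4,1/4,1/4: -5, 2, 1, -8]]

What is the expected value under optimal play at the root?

-5

B (Chance): 1/3·-4 + 1/3·-3 + 1/3·-8 = -5
C (Player 1): max(0, -4, 0, 3) = 3
D (Chance): 1/4·-5 + 1/4·2 + 1/4·1 + 1/4·-8 = -2.5
Root (Player 2): min(-5, 3, -2.5) = -5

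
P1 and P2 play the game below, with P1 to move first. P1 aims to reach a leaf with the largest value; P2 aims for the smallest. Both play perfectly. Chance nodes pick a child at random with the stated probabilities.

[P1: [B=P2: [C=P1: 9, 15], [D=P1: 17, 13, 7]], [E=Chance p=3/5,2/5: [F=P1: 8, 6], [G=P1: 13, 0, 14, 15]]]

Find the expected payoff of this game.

15

C (P1): max(9, 15) = 15
D (P1): max(17, 13, 7) = 17
B (P2): min(15, 17) = 15
F (P1): max(8, 6) = 8
G (P1): max(13, 0, 14, 15) = 15
E (Chance): 3/5·8 + 2/5·15 = 10.8
Root (P1): max(15, 10.8) = 15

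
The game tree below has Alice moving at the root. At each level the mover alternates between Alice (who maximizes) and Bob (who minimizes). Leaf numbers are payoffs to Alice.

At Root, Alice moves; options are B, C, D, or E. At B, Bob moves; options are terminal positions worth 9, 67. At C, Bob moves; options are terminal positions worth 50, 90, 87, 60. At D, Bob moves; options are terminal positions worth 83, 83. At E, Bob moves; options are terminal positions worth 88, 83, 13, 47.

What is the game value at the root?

B (Bob): min(9, 67) = 9
C (Bob): min(50, 90, 87, 60) = 50
D (Bob): min(83, 83) = 83
E (Bob): min(88, 83, 13, 47) = 13
Root (Alice): max(9, 50, 83, 13) = 83

83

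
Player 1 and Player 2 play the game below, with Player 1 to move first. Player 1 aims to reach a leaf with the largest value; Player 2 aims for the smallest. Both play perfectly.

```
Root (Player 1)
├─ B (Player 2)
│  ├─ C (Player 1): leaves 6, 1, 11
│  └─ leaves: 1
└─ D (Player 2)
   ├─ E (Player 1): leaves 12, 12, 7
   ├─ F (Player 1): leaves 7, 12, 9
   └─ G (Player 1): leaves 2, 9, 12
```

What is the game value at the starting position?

C (Player 1): max(6, 1, 11) = 11
B (Player 2): min(11, 1) = 1
E (Player 1): max(12, 12, 7) = 12
F (Player 1): max(7, 12, 9) = 12
G (Player 1): max(2, 9, 12) = 12
D (Player 2): min(12, 12, 12) = 12
Root (Player 1): max(1, 12) = 12

12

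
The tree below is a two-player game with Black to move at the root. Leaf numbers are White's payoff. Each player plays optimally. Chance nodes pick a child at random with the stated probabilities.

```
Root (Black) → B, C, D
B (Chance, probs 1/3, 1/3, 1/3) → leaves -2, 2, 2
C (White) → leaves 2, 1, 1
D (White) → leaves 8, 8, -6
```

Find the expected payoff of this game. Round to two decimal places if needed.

B (Chance): 1/3·-2 + 1/3·2 + 1/3·2 = 0.67
C (White): max(2, 1, 1) = 2
D (White): max(8, 8, -6) = 8
Root (Black): min(0.67, 2, 8) = 0.67

0.67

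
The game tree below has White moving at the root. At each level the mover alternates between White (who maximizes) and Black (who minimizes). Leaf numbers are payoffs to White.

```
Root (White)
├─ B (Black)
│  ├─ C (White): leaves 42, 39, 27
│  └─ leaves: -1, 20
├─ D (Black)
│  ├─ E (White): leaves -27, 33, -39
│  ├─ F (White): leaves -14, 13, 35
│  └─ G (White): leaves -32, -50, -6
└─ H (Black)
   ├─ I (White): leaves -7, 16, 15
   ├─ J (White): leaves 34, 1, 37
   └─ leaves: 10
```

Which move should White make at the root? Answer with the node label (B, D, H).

H

C (White): max(42, 39, 27) = 42
B (Black): min(42, -1, 20) = -1
E (White): max(-27, 33, -39) = 33
F (White): max(-14, 13, 35) = 35
G (White): max(-32, -50, -6) = -6
D (Black): min(33, 35, -6) = -6
I (White): max(-7, 16, 15) = 16
J (White): max(34, 1, 37) = 37
H (Black): min(16, 37, 10) = 10
Root (White): max(-1, -6, 10) = 10
White picks the child with the highest value: H (value 10).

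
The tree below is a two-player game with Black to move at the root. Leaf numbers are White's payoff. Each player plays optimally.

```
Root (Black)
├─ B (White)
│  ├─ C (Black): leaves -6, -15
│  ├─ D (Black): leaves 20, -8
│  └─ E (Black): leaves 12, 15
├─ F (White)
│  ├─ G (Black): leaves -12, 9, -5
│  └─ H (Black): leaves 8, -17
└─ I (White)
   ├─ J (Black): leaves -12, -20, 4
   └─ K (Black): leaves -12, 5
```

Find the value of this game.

C (Black): min(-6, -15) = -15
D (Black): min(20, -8) = -8
E (Black): min(12, 15) = 12
B (White): max(-15, -8, 12) = 12
G (Black): min(-12, 9, -5) = -12
H (Black): min(8, -17) = -17
F (White): max(-12, -17) = -12
J (Black): min(-12, -20, 4) = -20
K (Black): min(-12, 5) = -12
I (White): max(-20, -12) = -12
Root (Black): min(12, -12, -12) = -12

-12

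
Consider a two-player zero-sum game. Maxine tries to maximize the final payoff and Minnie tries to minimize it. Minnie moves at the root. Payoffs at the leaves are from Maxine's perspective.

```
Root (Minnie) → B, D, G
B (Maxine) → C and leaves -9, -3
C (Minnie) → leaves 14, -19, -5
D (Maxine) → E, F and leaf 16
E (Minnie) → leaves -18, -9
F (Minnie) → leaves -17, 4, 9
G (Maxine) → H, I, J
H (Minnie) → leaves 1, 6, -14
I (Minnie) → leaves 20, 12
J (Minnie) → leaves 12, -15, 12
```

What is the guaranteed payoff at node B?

-3

C: min(14, -19, -5) = -19
B: max(-19, -9, -3) = -3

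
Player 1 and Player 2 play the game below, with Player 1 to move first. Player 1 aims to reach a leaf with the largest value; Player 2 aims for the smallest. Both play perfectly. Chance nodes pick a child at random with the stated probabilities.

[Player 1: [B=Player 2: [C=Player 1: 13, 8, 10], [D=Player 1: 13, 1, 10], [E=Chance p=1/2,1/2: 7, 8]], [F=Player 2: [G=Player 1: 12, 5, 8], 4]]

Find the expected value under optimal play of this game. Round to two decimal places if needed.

7.5

C (Player 1): max(13, 8, 10) = 13
D (Player 1): max(13, 1, 10) = 13
E (Chance): 1/2·7 + 1/2·8 = 7.5
B (Player 2): min(13, 13, 7.5) = 7.5
G (Player 1): max(12, 5, 8) = 12
F (Player 2): min(12, 4) = 4
Root (Player 1): max(7.5, 4) = 7.5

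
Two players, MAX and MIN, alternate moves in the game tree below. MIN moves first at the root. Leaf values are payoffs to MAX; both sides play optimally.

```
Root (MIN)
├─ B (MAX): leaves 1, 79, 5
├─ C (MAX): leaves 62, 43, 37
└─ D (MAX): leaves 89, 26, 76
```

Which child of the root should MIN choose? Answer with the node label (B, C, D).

C

B (MAX): max(1, 79, 5) = 79
C (MAX): max(62, 43, 37) = 62
D (MAX): max(89, 26, 76) = 89
Root (MIN): min(79, 62, 89) = 62
MIN picks the child with the lowest value: C (value 62).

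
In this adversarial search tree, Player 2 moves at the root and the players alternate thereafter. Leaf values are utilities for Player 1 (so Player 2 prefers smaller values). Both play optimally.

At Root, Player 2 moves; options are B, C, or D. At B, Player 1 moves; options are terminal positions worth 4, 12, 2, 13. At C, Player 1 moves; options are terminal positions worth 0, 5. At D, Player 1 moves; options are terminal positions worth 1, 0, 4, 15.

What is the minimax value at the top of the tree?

B (Player 1): max(4, 12, 2, 13) = 13
C (Player 1): max(0, 5) = 5
D (Player 1): max(1, 0, 4, 15) = 15
Root (Player 2): min(13, 5, 15) = 5

5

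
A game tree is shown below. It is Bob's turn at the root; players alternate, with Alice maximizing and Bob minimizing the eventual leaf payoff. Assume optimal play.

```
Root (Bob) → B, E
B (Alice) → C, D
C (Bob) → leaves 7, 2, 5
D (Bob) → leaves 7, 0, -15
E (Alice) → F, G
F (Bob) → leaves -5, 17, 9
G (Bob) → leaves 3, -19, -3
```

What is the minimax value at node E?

F: min(-5, 17, 9) = -5
G: min(3, -19, -3) = -19
E: max(-5, -19) = -5

-5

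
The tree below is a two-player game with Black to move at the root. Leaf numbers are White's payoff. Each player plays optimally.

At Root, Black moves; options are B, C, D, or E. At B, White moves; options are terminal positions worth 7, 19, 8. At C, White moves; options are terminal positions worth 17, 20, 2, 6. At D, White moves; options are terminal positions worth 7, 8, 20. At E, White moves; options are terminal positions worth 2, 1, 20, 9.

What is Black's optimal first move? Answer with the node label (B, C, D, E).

B

B (White): max(7, 19, 8) = 19
C (White): max(17, 20, 2, 6) = 20
D (White): max(7, 8, 20) = 20
E (White): max(2, 1, 20, 9) = 20
Root (Black): min(19, 20, 20, 20) = 19
Black picks the child with the lowest value: B (value 19).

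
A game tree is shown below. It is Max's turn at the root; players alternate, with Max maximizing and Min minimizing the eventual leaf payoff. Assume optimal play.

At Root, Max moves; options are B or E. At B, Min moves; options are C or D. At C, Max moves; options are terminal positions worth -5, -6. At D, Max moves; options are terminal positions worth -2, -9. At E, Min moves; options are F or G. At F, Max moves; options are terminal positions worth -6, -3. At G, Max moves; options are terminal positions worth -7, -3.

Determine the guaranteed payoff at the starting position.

-3

C (Max): max(-5, -6) = -5
D (Max): max(-2, -9) = -2
B (Min): min(-5, -2) = -5
F (Max): max(-6, -3) = -3
G (Max): max(-7, -3) = -3
E (Min): min(-3, -3) = -3
Root (Max): max(-5, -3) = -3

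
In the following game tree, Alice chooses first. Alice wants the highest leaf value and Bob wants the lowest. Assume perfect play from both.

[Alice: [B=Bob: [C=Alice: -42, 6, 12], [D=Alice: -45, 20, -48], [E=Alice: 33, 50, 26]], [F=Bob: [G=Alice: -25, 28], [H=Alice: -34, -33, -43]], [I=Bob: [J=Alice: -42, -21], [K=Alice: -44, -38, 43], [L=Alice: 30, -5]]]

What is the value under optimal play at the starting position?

C (Alice): max(-42, 6, 12) = 12
D (Alice): max(-45, 20, -48) = 20
E (Alice): max(33, 50, 26) = 50
B (Bob): min(12, 20, 50) = 12
G (Alice): max(-25, 28) = 28
H (Alice): max(-34, -33, -43) = -33
F (Bob): min(28, -33) = -33
J (Alice): max(-42, -21) = -21
K (Alice): max(-44, -38, 43) = 43
L (Alice): max(30, -5) = 30
I (Bob): min(-21, 43, 30) = -21
Root (Alice): max(12, -33, -21) = 12

12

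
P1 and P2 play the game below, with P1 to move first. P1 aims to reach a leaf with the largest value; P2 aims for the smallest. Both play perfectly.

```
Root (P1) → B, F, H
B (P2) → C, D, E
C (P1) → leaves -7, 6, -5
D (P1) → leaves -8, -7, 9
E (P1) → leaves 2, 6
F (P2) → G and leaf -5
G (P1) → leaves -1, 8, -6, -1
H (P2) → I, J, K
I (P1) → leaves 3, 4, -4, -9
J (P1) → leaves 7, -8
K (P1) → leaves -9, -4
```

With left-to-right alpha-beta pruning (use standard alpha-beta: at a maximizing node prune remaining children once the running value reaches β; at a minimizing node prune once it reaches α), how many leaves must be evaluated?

17

C [α=-∞,β=+∞]: v=6
D [α=-∞,β=6]: v=9
E [α=-∞,β=6]: v=6
B [α=-∞,β=+∞]: v=6
G [α=6,β=+∞]: v=8
F [α=6,β=+∞]: v=-5
I [α=6,β=+∞]: v=4
H [α=6,β=+∞]: v=4 after child 1 ≤ α → α-cutoff, skip 2
Root [α=-∞,β=+∞]: v=6
Leaves evaluated: 17 of 21.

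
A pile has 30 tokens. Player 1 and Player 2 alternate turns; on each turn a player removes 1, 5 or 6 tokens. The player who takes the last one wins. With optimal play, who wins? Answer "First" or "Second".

Compute winning (W) and losing (L) positions by backward induction:
i:   0  1  2  3  4  5  6  7  8  9 10 11 12 13 14 15 16 17 18 19 20 21 22 23 24 25 26 27 28 29 30
     L  W  L  W  L  W  W  W  W  W  W  L  W  L  W  L  W  W  W  W  W  W  L  W  L  W  L  W  W  W  W
Position 30 is W, so the first player wins.

First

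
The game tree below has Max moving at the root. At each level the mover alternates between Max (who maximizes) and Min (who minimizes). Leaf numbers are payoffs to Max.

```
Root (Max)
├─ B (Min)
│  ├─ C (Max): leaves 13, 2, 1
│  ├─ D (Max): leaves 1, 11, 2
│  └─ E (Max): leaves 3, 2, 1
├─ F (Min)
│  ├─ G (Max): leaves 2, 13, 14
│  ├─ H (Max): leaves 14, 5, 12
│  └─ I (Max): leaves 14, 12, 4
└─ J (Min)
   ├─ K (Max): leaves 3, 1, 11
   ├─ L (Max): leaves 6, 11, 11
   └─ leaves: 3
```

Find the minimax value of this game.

C (Max): max(13, 2, 1) = 13
D (Max): max(1, 11, 2) = 11
E (Max): max(3, 2, 1) = 3
B (Min): min(13, 11, 3) = 3
G (Max): max(2, 13, 14) = 14
H (Max): max(14, 5, 12) = 14
I (Max): max(14, 12, 4) = 14
F (Min): min(14, 14, 14) = 14
K (Max): max(3, 1, 11) = 11
L (Max): max(6, 11, 11) = 11
J (Min): min(11, 11, 3) = 3
Root (Max): max(3, 14, 3) = 14

14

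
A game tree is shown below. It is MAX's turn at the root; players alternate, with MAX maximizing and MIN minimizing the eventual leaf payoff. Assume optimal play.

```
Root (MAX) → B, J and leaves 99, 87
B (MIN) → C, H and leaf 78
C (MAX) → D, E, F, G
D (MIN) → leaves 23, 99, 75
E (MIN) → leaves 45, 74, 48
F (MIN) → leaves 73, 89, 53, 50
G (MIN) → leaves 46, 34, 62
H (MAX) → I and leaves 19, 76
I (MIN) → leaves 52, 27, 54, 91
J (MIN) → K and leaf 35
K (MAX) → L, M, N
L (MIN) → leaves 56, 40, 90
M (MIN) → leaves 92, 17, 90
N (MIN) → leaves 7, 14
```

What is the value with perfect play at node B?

50

D: min(23, 99, 75) = 23
E: min(45, 74, 48) = 45
F: min(73, 89, 53, 50) = 50
G: min(46, 34, 62) = 34
C: max(23, 45, 50, 34) = 50
I: min(52, 27, 54, 91) = 27
H: max(27, 19, 76) = 76
B: min(50, 76, 78) = 50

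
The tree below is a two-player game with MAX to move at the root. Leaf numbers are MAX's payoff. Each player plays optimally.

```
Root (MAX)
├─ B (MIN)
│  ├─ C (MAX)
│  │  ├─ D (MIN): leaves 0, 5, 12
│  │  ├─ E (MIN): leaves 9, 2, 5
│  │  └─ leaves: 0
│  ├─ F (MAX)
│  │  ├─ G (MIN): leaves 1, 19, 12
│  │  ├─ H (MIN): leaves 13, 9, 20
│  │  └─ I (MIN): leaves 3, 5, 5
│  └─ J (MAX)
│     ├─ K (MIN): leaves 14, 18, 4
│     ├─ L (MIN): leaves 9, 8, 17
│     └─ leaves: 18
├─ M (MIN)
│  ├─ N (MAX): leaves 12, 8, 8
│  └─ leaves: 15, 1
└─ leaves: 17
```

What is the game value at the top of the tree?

D (MIN): min(0, 5, 12) = 0
E (MIN): min(9, 2, 5) = 2
C (MAX): max(0, 2, 0) = 2
G (MIN): min(1, 19, 12) = 1
H (MIN): min(13, 9, 20) = 9
I (MIN): min(3, 5, 5) = 3
F (MAX): max(1, 9, 3) = 9
K (MIN): min(14, 18, 4) = 4
L (MIN): min(9, 8, 17) = 8
J (MAX): max(4, 8, 18) = 18
B (MIN): min(2, 9, 18) = 2
N (MAX): max(12, 8, 8) = 12
M (MIN): min(12, 15, 1) = 1
Root (MAX): max(2, 1, 17) = 17

17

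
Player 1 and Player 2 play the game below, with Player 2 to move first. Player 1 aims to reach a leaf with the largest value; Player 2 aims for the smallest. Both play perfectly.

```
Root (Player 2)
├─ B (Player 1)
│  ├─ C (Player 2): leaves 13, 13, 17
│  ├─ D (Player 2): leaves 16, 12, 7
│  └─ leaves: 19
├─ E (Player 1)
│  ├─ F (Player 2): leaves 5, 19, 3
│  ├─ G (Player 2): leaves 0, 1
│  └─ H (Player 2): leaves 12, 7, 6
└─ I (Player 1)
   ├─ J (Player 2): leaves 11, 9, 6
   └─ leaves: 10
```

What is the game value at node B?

19

C: min(13, 13, 17) = 13
D: min(16, 12, 7) = 7
B: max(13, 7, 19) = 19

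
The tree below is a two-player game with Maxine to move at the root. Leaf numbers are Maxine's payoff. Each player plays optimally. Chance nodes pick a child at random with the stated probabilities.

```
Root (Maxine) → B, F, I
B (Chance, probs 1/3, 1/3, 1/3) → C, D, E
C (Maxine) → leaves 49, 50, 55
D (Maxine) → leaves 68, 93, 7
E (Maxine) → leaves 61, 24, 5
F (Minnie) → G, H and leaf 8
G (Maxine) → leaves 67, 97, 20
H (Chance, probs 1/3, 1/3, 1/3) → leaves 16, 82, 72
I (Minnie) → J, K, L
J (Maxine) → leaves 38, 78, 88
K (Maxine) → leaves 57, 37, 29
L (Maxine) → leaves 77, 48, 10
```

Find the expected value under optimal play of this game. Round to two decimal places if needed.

69.67

C (Maxine): max(49, 50, 55) = 55
D (Maxine): max(68, 93, 7) = 93
E (Maxine): max(61, 24, 5) = 61
B (Chance): 1/3·55 + 1/3·93 + 1/3·61 = 69.67
G (Maxine): max(67, 97, 20) = 97
H (Chance): 1/3·16 + 1/3·82 + 1/3·72 = 56.67
F (Minnie): min(97, 56.67, 8) = 8
J (Maxine): max(38, 78, 88) = 88
K (Maxine): max(57, 37, 29) = 57
L (Maxine): max(77, 48, 10) = 77
I (Minnie): min(88, 57, 77) = 57
Root (Maxine): max(69.67, 8, 57) = 69.67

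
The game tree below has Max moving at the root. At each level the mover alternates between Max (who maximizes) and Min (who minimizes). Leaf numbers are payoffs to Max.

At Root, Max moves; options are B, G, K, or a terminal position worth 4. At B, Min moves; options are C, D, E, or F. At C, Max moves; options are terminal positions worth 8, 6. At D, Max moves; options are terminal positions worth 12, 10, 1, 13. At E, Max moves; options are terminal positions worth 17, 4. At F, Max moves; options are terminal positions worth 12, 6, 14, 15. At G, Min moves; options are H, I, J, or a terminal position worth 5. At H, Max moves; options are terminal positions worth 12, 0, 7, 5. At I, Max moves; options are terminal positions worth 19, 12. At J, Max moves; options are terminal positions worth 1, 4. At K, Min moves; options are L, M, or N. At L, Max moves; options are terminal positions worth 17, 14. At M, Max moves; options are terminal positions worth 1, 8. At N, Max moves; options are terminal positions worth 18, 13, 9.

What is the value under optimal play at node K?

L: max(17, 14) = 17
M: max(1, 8) = 8
N: max(18, 13, 9) = 18
K: min(17, 8, 18) = 8

8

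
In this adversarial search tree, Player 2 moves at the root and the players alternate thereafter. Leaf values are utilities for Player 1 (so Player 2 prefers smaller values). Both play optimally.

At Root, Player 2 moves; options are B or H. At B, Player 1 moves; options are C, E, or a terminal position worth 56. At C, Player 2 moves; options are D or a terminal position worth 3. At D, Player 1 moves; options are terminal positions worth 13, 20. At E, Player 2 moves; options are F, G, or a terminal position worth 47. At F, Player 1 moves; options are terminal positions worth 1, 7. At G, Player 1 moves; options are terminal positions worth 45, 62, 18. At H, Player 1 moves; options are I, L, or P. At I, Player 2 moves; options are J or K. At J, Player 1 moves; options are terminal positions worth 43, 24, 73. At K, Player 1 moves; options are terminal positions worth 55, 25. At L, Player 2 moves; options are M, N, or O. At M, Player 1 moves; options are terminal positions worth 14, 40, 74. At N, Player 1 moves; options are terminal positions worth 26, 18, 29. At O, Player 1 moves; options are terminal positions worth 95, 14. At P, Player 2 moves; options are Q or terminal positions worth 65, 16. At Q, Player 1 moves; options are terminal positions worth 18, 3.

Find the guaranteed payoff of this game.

55

D (Player 1): max(13, 20) = 20
C (Player 2): min(20, 3) = 3
F (Player 1): max(1, 7) = 7
G (Player 1): max(45, 62, 18) = 62
E (Player 2): min(7, 62, 47) = 7
B (Player 1): max(3, 7, 56) = 56
J (Player 1): max(43, 24, 73) = 73
K (Player 1): max(55, 25) = 55
I (Player 2): min(73, 55) = 55
M (Player 1): max(14, 40, 74) = 74
N (Player 1): max(26, 18, 29) = 29
O (Player 1): max(95, 14) = 95
L (Player 2): min(74, 29, 95) = 29
Q (Player 1): max(18, 3) = 18
P (Player 2): min(18, 65, 16) = 16
H (Player 1): max(55, 29, 16) = 55
Root (Player 2): min(56, 55) = 55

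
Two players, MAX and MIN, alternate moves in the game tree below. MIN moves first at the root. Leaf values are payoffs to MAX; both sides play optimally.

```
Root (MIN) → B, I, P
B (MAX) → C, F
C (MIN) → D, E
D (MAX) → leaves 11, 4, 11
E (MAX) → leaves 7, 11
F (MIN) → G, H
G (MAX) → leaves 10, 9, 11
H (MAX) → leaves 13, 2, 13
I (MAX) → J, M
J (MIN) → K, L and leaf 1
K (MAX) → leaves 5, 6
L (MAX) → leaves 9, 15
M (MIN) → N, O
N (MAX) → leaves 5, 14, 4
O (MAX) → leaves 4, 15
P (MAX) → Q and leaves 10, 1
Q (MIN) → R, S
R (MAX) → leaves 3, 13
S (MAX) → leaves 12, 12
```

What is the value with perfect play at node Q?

R: max(3, 13) = 13
S: max(12, 12) = 12
Q: min(13, 12) = 12

12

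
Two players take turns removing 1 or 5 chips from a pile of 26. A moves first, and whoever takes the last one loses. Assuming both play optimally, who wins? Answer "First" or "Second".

W/L table (W = player to move can force a win):
i:   0  1  2  3  4  5  6  7  8  9 10 11 12 13 14 15 16 17 18 19 20 21 22 23 24 25 26
     W  L  W  L  W  L  W  L  W  L  W  L  W  L  W  L  W  L  W  L  W  L  W  L  W  L  W
Position 26 is W, so the first player wins.

First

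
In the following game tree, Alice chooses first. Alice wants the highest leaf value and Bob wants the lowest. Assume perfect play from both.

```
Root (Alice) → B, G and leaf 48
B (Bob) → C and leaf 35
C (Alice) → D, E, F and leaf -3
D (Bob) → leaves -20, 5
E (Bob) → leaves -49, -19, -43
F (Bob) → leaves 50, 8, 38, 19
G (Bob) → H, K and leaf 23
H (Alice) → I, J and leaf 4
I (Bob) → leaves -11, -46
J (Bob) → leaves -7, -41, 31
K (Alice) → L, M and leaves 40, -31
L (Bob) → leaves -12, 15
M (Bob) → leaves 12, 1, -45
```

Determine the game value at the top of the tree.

48

D (Bob): min(-20, 5) = -20
E (Bob): min(-49, -19, -43) = -49
F (Bob): min(50, 8, 38, 19) = 8
C (Alice): max(-20, -49, 8, -3) = 8
B (Bob): min(8, 35) = 8
I (Bob): min(-11, -46) = -46
J (Bob): min(-7, -41, 31) = -41
H (Alice): max(-46, -41, 4) = 4
L (Bob): min(-12, 15) = -12
M (Bob): min(12, 1, -45) = -45
K (Alice): max(-12, -45, 40, -31) = 40
G (Bob): min(4, 40, 23) = 4
Root (Alice): max(8, 4, 48) = 48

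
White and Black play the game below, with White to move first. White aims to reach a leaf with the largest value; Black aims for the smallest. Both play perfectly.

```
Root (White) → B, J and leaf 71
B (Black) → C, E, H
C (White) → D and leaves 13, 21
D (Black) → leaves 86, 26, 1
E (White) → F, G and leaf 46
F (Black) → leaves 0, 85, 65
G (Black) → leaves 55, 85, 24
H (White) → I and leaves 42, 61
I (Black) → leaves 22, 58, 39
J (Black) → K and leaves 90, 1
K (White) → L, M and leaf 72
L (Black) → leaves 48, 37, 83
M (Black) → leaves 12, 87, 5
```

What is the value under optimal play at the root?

D (Black): min(86, 26, 1) = 1
C (White): max(1, 13, 21) = 21
F (Black): min(0, 85, 65) = 0
G (Black): min(55, 85, 24) = 24
E (White): max(0, 24, 46) = 46
I (Black): min(22, 58, 39) = 22
H (White): max(22, 42, 61) = 61
B (Black): min(21, 46, 61) = 21
L (Black): min(48, 37, 83) = 37
M (Black): min(12, 87, 5) = 5
K (White): max(37, 5, 72) = 72
J (Black): min(72, 90, 1) = 1
Root (White): max(21, 1, 71) = 71

71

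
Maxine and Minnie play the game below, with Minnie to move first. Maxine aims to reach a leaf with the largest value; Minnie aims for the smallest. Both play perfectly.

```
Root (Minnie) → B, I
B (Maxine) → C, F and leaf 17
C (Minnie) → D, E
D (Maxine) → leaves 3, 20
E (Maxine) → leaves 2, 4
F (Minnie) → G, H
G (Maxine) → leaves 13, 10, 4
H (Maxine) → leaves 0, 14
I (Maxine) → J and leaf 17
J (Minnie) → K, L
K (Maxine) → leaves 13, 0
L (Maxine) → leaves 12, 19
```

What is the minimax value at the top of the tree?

17

D (Maxine): max(3, 20) = 20
E (Maxine): max(2, 4) = 4
C (Minnie): min(20, 4) = 4
G (Maxine): max(13, 10, 4) = 13
H (Maxine): max(0, 14) = 14
F (Minnie): min(13, 14) = 13
B (Maxine): max(4, 13, 17) = 17
K (Maxine): max(13, 0) = 13
L (Maxine): max(12, 19) = 19
J (Minnie): min(13, 19) = 13
I (Maxine): max(13, 17) = 17
Root (Minnie): min(17, 17) = 17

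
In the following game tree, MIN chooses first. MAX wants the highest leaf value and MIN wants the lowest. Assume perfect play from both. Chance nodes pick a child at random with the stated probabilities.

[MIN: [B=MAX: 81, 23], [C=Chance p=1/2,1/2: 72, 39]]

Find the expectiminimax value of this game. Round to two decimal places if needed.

55.5

B (MAX): max(81, 23) = 81
C (Chance): 1/2·72 + 1/2·39 = 55.5
Root (MIN): min(81, 55.5) = 55.5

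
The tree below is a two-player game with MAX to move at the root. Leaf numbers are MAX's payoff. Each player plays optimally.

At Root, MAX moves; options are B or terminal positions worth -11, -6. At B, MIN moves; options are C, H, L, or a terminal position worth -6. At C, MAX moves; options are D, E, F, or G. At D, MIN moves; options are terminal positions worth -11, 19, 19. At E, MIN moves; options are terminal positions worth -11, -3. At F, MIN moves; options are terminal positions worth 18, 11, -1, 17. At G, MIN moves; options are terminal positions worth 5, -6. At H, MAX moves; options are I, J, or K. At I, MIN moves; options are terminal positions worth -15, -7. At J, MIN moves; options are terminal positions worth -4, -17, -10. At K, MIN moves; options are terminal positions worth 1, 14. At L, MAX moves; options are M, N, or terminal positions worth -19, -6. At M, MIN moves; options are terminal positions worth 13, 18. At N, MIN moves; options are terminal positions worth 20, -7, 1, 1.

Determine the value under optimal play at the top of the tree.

-6

D (MIN): min(-11, 19, 19) = -11
E (MIN): min(-11, -3) = -11
F (MIN): min(18, 11, -1, 17) = -1
G (MIN): min(5, -6) = -6
C (MAX): max(-11, -11, -1, -6) = -1
I (MIN): min(-15, -7) = -15
J (MIN): min(-4, -17, -10) = -17
K (MIN): min(1, 14) = 1
H (MAX): max(-15, -17, 1) = 1
M (MIN): min(13, 18) = 13
N (MIN): min(20, -7, 1, 1) = -7
L (MAX): max(13, -7, -19, -6) = 13
B (MIN): min(-1, 1, 13, -6) = -6
Root (MAX): max(-6, -11, -6) = -6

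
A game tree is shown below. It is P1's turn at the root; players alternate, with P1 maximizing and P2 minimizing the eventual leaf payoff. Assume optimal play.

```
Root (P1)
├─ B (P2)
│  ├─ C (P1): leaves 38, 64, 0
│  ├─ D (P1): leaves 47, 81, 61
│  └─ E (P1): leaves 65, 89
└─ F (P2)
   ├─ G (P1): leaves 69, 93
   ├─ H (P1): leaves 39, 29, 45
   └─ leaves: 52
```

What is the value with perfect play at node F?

G: max(69, 93) = 93
H: max(39, 29, 45) = 45
F: min(93, 45, 52) = 45

45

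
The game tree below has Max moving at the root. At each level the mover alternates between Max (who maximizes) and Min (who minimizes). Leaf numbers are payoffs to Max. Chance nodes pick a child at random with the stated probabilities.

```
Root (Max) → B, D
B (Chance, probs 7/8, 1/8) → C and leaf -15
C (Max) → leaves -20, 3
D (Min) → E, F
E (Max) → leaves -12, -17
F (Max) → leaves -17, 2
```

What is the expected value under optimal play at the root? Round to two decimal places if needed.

C (Max): max(-20, 3) = 3
B (Chance): 7/8·3 + 1/8·-15 = 0.75
E (Max): max(-12, -17) = -12
F (Max): max(-17, 2) = 2
D (Min): min(-12, 2) = -12
Root (Max): max(0.75, -12) = 0.75

0.75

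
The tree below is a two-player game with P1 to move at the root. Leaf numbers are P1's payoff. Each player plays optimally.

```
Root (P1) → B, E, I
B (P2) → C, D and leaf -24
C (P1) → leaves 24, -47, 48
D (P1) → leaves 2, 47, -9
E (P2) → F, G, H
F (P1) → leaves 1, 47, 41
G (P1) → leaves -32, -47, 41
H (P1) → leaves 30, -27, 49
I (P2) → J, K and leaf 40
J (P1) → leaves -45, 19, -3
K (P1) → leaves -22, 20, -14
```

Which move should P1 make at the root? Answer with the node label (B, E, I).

C (P1): max(24, -47, 48) = 48
D (P1): max(2, 47, -9) = 47
B (P2): min(48, 47, -24) = -24
F (P1): max(1, 47, 41) = 47
G (P1): max(-32, -47, 41) = 41
H (P1): max(30, -27, 49) = 49
E (P2): min(47, 41, 49) = 41
J (P1): max(-45, 19, -3) = 19
K (P1): max(-22, 20, -14) = 20
I (P2): min(19, 20, 40) = 19
Root (P1): max(-24, 41, 19) = 41
P1 picks the child with the highest value: E (value 41).

E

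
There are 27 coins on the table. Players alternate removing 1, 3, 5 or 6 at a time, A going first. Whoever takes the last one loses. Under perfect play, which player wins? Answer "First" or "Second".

Second

i:   0  1  2  3  4  5  6  7  8  9 10 11 12 13 14 15 16 17 18 19 20 21 22 23 24 25 26 27
     W  L  W  L  W  L  W  W  W  W  W  W  L  W  L  W  L  W  W  W  W  W  W  L  W  L  W  L
Position 27 is L, so the second player wins.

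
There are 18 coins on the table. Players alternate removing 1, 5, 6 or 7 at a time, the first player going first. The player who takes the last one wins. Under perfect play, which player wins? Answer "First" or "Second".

First

Compute winning (W) and losing (L) positions by backward induction:
i:   0  1  2  3  4  5  6  7  8  9 10 11 12 13 14 15 16 17 18
     L  W  L  W  L  W  W  W  W  W  W  W  L  W  L  W  L  W  W
Position 18 is W, so the first player wins.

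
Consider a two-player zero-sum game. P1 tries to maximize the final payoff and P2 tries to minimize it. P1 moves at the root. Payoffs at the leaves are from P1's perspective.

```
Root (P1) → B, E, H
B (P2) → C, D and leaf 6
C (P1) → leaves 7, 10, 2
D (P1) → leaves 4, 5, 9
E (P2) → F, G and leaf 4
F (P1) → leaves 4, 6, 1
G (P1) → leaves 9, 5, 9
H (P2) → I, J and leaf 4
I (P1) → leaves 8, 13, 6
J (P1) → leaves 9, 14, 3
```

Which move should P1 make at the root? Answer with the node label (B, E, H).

C (P1): max(7, 10, 2) = 10
D (P1): max(4, 5, 9) = 9
B (P2): min(10, 9, 6) = 6
F (P1): max(4, 6, 1) = 6
G (P1): max(9, 5, 9) = 9
E (P2): min(6, 9, 4) = 4
I (P1): max(8, 13, 6) = 13
J (P1): max(9, 14, 3) = 14
H (P2): min(13, 14, 4) = 4
Root (P1): max(6, 4, 4) = 6
P1 picks the child with the highest value: B (value 6).

B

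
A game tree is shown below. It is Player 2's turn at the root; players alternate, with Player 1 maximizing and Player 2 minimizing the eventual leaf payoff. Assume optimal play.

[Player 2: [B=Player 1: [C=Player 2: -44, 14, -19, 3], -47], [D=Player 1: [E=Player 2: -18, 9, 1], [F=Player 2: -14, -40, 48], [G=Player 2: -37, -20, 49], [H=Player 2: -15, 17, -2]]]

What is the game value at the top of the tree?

-44

C (Player 2): min(-44, 14, -19, 3) = -44
B (Player 1): max(-44, -47) = -44
E (Player 2): min(-18, 9, 1) = -18
F (Player 2): min(-14, -40, 48) = -40
G (Player 2): min(-37, -20, 49) = -37
H (Player 2): min(-15, 17, -2) = -15
D (Player 1): max(-18, -40, -37, -15) = -15
Root (Player 2): min(-44, -15) = -44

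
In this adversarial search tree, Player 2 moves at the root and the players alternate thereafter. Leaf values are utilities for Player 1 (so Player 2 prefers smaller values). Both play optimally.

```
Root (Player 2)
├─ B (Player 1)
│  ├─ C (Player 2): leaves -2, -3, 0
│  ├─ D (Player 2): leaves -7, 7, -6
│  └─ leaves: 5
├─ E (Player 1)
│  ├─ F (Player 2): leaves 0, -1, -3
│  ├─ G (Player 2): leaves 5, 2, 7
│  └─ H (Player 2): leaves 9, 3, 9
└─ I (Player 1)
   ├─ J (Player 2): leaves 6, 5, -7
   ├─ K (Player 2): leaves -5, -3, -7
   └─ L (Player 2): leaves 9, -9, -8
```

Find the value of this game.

C (Player 2): min(-2, -3, 0) = -3
D (Player 2): min(-7, 7, -6) = -7
B (Player 1): max(-3, -7, 5) = 5
F (Player 2): min(0, -1, -3) = -3
G (Player 2): min(5, 2, 7) = 2
H (Player 2): min(9, 3, 9) = 3
E (Player 1): max(-3, 2, 3) = 3
J (Player 2): min(6, 5, -7) = -7
K (Player 2): min(-5, -3, -7) = -7
L (Player 2): min(9, -9, -8) = -9
I (Player 1): max(-7, -7, -9) = -7
Root (Player 2): min(5, 3, -7) = -7

-7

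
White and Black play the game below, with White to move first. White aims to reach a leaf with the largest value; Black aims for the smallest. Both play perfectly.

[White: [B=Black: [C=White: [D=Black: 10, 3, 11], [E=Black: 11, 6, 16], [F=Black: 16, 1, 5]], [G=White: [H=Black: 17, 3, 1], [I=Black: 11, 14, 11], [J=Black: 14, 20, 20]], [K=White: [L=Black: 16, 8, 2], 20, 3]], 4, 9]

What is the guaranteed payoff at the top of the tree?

9

D (Black): min(10, 3, 11) = 3
E (Black): min(11, 6, 16) = 6
F (Black): min(16, 1, 5) = 1
C (White): max(3, 6, 1) = 6
H (Black): min(17, 3, 1) = 1
I (Black): min(11, 14, 11) = 11
J (Black): min(14, 20, 20) = 14
G (White): max(1, 11, 14) = 14
L (Black): min(16, 8, 2) = 2
K (White): max(2, 20, 3) = 20
B (Black): min(6, 14, 20) = 6
Root (White): max(6, 4, 9) = 9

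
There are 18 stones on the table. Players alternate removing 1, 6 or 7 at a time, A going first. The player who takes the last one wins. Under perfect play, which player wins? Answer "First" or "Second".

Positions where the player to move wins (W) vs loses (L):
i:   0  1  2  3  4  5  6  7  8  9 10 11 12 13 14 15 16 17 18
     L  W  L  W  L  W  W  W  W  W  W  W  L  W  L  W  L  W  W
Position 18 is W, so the first player wins.

First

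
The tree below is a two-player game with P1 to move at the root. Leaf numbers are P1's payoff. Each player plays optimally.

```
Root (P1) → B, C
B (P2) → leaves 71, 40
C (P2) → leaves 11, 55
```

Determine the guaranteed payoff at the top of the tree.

40

B (P2): min(71, 40) = 40
C (P2): min(11, 55) = 11
Root (P1): max(40, 11) = 40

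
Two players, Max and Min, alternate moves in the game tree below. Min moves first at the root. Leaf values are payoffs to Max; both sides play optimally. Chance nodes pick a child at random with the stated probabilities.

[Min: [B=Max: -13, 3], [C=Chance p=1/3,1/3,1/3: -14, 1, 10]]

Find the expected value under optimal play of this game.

-1

B (Max): max(-13, 3) = 3
C (Chance): 1/3·-14 + 1/3·1 + 1/3·10 = -1
Root (Min): min(3, -1) = -1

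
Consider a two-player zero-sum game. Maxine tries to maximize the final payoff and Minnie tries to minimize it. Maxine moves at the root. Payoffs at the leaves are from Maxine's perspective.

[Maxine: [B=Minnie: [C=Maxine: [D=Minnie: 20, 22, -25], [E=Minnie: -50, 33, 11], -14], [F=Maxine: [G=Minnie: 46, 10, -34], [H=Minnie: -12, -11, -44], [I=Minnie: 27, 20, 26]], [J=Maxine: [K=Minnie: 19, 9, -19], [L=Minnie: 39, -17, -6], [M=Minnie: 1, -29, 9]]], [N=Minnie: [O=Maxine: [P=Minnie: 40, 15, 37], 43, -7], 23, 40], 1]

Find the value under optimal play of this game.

D (Minnie): min(20, 22, -25) = -25
E (Minnie): min(-50, 33, 11) = -50
C (Maxine): max(-25, -50, -14) = -14
G (Minnie): min(46, 10, -34) = -34
H (Minnie): min(-12, -11, -44) = -44
I (Minnie): min(27, 20, 26) = 20
F (Maxine): max(-34, -44, 20) = 20
K (Minnie): min(19, 9, -19) = -19
L (Minnie): min(39, -17, -6) = -17
M (Minnie): min(1, -29, 9) = -29
J (Maxine): max(-19, -17, -29) = -17
B (Minnie): min(-14, 20, -17) = -17
P (Minnie): min(40, 15, 37) = 15
O (Maxine): max(15, 43, -7) = 43
N (Minnie): min(43, 23, 40) = 23
Root (Maxine): max(-17, 23, 1) = 23

23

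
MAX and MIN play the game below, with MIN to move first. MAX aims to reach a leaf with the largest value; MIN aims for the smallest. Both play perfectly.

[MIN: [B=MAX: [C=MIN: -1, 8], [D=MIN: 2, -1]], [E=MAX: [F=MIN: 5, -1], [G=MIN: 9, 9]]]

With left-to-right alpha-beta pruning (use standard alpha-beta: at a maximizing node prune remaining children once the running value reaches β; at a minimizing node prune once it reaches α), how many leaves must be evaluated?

C [α=-∞,β=+∞]: v=-1
D [α=-1,β=+∞]: v=-1
B [α=-∞,β=+∞]: v=-1
F [α=-∞,β=-1]: v=-1
E [α=-∞,β=-1]: v=-1 after child 1 ≥ β → β-cutoff, skip 1
Root [α=-∞,β=+∞]: v=-1
Leaves evaluated: 6 of 8.

6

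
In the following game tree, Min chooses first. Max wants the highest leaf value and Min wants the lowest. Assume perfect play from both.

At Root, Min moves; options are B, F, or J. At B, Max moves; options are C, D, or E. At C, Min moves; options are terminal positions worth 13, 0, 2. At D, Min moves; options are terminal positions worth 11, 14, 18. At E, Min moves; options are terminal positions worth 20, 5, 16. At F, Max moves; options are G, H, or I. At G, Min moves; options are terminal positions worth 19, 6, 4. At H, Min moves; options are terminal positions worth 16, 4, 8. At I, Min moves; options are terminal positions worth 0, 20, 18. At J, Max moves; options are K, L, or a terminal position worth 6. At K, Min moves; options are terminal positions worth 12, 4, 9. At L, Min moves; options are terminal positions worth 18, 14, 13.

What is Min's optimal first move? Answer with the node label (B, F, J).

C (Min): min(13, 0, 2) = 0
D (Min): min(11, 14, 18) = 11
E (Min): min(20, 5, 16) = 5
B (Max): max(0, 11, 5) = 11
G (Min): min(19, 6, 4) = 4
H (Min): min(16, 4, 8) = 4
I (Min): min(0, 20, 18) = 0
F (Max): max(4, 4, 0) = 4
K (Min): min(12, 4, 9) = 4
L (Min): min(18, 14, 13) = 13
J (Max): max(4, 13, 6) = 13
Root (Min): min(11, 4, 13) = 4
Min picks the child with the lowest value: F (value 4).

F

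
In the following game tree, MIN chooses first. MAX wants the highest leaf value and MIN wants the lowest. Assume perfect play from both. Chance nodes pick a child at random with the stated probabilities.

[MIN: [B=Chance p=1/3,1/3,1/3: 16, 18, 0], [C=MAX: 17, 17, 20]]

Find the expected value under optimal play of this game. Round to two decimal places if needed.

B (Chance): 1/3·16 + 1/3·18 + 1/3·0 = 11.33
C (MAX): max(17, 17, 20) = 20
Root (MIN): min(11.33, 20) = 11.33

11.33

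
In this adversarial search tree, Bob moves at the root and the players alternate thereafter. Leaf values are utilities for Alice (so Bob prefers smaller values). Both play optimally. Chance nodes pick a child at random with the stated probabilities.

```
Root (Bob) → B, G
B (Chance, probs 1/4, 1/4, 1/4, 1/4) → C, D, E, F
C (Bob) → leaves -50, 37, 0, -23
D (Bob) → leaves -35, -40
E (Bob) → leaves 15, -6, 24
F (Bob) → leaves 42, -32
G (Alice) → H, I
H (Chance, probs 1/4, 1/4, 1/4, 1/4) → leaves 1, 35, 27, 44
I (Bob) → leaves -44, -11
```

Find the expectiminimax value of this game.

C (Bob): min(-50, 37, 0, -23) = -50
D (Bob): min(-35, -40) = -40
E (Bob): min(15, -6, 24) = -6
F (Bob): min(42, -32) = -32
B (Chance): 1/4·-50 + 1/4·-40 + 1/4·-6 + 1/4·-32 = -32
H (Chance): 1/4·1 + 1/4·35 + 1/4·27 + 1/4·44 = 26.75
I (Bob): min(-44, -11) = -44
G (Alice): max(26.75, -44) = 26.75
Root (Bob): min(-32, 26.75) = -32

-32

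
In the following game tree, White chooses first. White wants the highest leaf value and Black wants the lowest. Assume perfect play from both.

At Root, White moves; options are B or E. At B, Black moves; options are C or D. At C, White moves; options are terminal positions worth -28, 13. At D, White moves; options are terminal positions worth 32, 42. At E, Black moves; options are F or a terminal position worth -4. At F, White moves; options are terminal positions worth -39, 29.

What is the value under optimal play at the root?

C (White): max(-28, 13) = 13
D (White): max(32, 42) = 42
B (Black): min(13, 42) = 13
F (White): max(-39, 29) = 29
E (Black): min(29, -4) = -4
Root (White): max(13, -4) = 13

13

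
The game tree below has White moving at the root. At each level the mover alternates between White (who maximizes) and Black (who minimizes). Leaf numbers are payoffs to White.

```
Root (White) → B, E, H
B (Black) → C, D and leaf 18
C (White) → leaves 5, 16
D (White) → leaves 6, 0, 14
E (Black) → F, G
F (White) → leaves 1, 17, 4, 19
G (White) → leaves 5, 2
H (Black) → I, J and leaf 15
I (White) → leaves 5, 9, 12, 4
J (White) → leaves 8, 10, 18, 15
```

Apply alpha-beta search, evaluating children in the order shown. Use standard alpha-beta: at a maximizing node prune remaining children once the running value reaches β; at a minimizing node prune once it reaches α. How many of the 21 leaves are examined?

16

C [α=-∞,β=+∞]: v=16
D [α=-∞,β=16]: v=14
B [α=-∞,β=+∞]: v=14
F [α=14,β=+∞]: v=19
G [α=14,β=19]: v=5
E [α=14,β=+∞]: v=5
I [α=14,β=+∞]: v=12
H [α=14,β=+∞]: v=12 after child 1 ≤ α → α-cutoff, skip 2
Root [α=-∞,β=+∞]: v=14
Leaves evaluated: 16 of 21.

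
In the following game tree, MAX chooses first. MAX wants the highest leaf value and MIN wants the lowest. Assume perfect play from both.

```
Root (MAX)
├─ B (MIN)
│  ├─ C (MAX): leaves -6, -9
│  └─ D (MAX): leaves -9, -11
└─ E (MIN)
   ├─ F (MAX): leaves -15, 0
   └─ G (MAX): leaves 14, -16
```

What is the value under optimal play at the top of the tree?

C (MAX): max(-6, -9) = -6
D (MAX): max(-9, -11) = -9
B (MIN): min(-6, -9) = -9
F (MAX): max(-15, 0) = 0
G (MAX): max(14, -16) = 14
E (MIN): min(0, 14) = 0
Root (MAX): max(-9, 0) = 0

0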